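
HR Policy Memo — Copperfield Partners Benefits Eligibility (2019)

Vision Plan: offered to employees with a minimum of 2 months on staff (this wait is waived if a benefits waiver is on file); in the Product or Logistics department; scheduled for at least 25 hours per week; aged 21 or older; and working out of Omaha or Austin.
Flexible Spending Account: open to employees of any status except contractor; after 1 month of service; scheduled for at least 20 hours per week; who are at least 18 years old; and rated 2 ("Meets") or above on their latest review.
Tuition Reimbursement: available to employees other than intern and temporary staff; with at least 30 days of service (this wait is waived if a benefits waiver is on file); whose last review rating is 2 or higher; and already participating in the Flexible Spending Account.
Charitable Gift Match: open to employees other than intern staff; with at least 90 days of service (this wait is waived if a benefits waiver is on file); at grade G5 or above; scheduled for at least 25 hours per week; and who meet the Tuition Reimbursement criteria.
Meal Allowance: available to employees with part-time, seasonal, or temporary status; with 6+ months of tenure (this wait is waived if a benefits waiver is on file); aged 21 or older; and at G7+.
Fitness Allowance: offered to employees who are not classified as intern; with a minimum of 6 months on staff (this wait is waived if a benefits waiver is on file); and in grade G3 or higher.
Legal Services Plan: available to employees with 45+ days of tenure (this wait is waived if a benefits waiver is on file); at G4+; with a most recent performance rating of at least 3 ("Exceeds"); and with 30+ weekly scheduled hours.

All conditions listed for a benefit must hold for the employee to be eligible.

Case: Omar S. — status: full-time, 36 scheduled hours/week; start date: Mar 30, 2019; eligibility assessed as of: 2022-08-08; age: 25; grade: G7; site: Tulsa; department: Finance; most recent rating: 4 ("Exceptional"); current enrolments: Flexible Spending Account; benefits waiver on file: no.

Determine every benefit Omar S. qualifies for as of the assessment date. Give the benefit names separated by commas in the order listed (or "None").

Flexible Spending Account, Tuition Reimbursement, Charitable Gift Match, Fitness Allowance, Legal Services Plan

Service from Mar 30, 2019 to 2022-08-08: 1227 days.
Vision Plan — no waiver, service 1227 days ≥ 2 months (≈60 days) ✓; dept Finance ✗ → not eligible.
Flexible Spending Account — status full-time ✓ (not excluded); service 1227 days ≥ 1 month (≈30 days) ✓; 36 hrs/wk ≥ 20 ✓; age 25 ≥ 18 ✓; rating 4 ≥ 2 ✓ → eligible.
Tuition Reimbursement — status full-time ✓ (not excluded); no waiver, service 1227 days ≥ 30 days ✓; rating 4 ≥ 2 ✓; enrolled in Flexible Spending Account ✓ → eligible.
Charitable Gift Match — status full-time ✓ (not excluded); no waiver, service 1227 days ≥ 90 days ✓; grade G7 ≥ G5 ✓; 36 hrs/wk ≥ 25 ✓; eligible for Tuition Reimbursement ✓ → eligible.
Meal Allowance — status full-time ✗ (requires part-time, seasonal, or temporary) → not eligible.
Fitness Allowance — status full-time ✓ (not excluded); no waiver, service 1227 days ≥ 6 months (≈180 days) ✓; grade G7 ≥ G3 ✓ → eligible.
Legal Services Plan — no waiver, service 1227 days ≥ 45 days ✓; grade G7 ≥ G4 ✓; rating 4 ≥ 3 ✓; 36 hrs/wk ≥ 30 ✓ → eligible.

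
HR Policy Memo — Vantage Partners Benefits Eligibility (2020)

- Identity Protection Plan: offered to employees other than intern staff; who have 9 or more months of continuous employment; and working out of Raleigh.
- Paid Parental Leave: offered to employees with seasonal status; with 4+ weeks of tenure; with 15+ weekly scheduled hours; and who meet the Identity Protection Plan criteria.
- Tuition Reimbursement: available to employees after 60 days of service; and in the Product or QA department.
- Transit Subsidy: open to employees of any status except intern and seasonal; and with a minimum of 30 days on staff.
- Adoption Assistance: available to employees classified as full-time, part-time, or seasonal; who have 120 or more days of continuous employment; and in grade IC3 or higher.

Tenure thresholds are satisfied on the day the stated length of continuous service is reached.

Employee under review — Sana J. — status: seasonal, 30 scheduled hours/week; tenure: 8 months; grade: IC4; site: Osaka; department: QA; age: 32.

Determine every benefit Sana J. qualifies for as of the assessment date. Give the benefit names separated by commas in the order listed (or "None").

Tuition Reimbursement, Adoption Assistance

Identity Protection Plan — status seasonal ✓ (not excluded); service 8 months < 9 months ✗ → not eligible.
Paid Parental Leave — status seasonal ✓; service 8 months ≥ 4 weeks (≈28 days) ✓; 30 hrs/wk ≥ 15 ✓; not eligible for Identity Protection Plan ✗ → not eligible.
Tuition Reimbursement — service 8 months ≥ 60 days ✓; dept QA ✓ → eligible.
Transit Subsidy — status seasonal ✗ (excluded) → not eligible.
Adoption Assistance — status seasonal ✓; service 8 months ≥ 120 days ✓; grade IC4 ≥ IC3 ✓ → eligible.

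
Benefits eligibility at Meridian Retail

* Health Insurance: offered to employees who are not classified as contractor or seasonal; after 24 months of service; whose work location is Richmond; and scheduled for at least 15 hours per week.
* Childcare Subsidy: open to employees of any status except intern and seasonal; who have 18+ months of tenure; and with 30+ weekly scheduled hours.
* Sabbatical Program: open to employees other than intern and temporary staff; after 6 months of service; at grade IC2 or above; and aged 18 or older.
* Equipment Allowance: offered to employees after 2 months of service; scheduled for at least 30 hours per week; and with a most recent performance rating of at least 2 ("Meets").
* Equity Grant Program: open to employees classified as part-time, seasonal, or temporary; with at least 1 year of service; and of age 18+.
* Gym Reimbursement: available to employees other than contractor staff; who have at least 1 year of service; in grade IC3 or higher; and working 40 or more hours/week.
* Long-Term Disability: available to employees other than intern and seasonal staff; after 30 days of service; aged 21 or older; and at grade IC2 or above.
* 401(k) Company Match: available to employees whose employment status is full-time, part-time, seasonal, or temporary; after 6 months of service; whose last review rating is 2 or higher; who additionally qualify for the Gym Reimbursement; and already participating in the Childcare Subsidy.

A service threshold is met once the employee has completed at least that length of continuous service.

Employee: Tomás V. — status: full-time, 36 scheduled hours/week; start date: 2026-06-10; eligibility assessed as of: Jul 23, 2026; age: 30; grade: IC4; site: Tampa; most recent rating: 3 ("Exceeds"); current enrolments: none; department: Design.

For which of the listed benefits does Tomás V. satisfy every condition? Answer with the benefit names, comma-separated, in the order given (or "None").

Long-Term Disability

Service from 2026-06-10 to Jul 23, 2026: 43 days.
Health Insurance — status full-time ✓ (not excluded); service 43 days < 24 months (≈720 days) ✗ → not eligible.
Childcare Subsidy — status full-time ✓ (not excluded); service 43 days < 18 months (≈540 days) ✗ → not eligible.
Sabbatical Program — status full-time ✓ (not excluded); service 43 days < 6 months (≈180 days) ✗ → not eligible.
Equipment Allowance — service 43 days < 2 months (≈60 days) ✗ → not eligible.
Equity Grant Program — status full-time ✗ (requires part-time, seasonal, or temporary) → not eligible.
Gym Reimbursement — status full-time ✓ (not excluded); service 43 days < 1 year (≈365 days) ✗ → not eligible.
Long-Term Disability — status full-time ✓ (not excluded); service 43 days ≥ 30 days ✓; age 30 ≥ 21 ✓; grade IC4 ≥ IC2 ✓ → eligible.
401(k) Company Match — status full-time ✓; service 43 days < 6 months (≈180 days) ✗ → not eligible.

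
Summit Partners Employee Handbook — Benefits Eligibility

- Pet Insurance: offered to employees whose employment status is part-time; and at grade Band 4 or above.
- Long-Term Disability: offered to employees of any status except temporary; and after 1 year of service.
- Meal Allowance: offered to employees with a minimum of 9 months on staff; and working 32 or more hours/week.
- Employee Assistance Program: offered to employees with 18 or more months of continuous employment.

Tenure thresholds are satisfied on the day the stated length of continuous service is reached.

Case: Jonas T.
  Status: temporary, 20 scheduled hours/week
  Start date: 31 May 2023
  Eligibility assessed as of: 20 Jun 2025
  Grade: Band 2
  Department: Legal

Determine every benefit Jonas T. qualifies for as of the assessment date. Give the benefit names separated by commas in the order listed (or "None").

Employee Assistance Program

Service from 31 May 2023 to 20 Jun 2025: 751 days.
Pet Insurance — status temporary ✗ (requires part-time) → not eligible.
Long-Term Disability — status temporary ✗ (excluded) → not eligible.
Meal Allowance — service 751 days ≥ 9 months (≈270 days) ✓; 20 hrs/wk < 32 ✗ → not eligible.
Employee Assistance Program — service 751 days ≥ 18 months (≈540 days) ✓ → eligible.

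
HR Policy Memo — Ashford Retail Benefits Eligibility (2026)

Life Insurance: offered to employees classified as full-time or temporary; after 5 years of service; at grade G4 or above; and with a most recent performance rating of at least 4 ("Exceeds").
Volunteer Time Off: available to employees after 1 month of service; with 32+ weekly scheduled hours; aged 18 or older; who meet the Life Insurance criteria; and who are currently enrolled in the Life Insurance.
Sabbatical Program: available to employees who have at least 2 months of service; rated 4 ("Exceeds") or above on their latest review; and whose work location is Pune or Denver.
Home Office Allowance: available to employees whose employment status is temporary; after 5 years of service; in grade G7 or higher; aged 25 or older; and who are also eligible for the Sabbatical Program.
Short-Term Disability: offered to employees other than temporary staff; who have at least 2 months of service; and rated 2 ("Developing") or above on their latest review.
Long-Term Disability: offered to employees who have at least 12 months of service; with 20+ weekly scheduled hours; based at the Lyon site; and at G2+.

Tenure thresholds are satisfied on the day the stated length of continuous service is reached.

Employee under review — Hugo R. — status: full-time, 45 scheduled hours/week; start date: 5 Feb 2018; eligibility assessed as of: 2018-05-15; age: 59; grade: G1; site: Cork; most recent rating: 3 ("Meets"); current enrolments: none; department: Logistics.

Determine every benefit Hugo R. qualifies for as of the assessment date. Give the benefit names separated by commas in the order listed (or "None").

Service from 5 Feb 2018 to 2018-05-15: 99 days.
Life Insurance — status full-time ✓; service 99 days < 5 years (≈1825 days) ✗ → not eligible.
Volunteer Time Off — service 99 days ≥ 1 month (≈30 days) ✓; 45 hrs/wk ≥ 32 ✓; age 59 ≥ 18 ✓; not eligible for Life Insurance ✗ → not eligible.
Sabbatical Program — service 99 days ≥ 2 months (≈60 days) ✓; rating 3 < 4 ✗ → not eligible.
Home Office Allowance — status full-time ✗ (requires temporary) → not eligible.
Short-Term Disability — status full-time ✓ (not excluded); service 99 days ≥ 2 months (≈60 days) ✓; rating 3 ≥ 2 ✓ → eligible.
Long-Term Disability — service 99 days < 12 months (≈360 days) ✗ → not eligible.

Short-Term Disability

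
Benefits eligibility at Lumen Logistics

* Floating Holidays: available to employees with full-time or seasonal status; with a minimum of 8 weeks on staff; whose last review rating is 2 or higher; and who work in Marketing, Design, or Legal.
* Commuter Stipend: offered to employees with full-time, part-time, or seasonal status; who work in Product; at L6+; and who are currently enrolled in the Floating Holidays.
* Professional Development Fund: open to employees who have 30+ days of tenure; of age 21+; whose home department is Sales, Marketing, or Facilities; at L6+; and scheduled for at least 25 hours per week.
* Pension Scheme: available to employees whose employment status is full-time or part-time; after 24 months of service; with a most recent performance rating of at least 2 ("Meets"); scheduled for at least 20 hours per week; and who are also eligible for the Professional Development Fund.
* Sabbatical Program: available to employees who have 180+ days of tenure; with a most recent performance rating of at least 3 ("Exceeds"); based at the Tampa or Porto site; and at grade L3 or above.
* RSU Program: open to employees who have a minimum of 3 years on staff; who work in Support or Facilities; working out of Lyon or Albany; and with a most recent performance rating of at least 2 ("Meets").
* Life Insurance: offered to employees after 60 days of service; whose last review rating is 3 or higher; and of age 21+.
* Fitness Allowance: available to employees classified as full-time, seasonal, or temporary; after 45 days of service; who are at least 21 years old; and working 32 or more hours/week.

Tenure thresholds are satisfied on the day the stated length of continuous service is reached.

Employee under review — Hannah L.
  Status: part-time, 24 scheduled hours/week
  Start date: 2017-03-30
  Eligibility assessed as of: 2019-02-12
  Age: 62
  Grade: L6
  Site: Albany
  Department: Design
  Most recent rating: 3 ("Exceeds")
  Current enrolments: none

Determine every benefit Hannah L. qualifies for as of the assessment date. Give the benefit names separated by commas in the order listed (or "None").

Life Insurance

Service from 2017-03-30 to 2019-02-12: 684 days.
Floating Holidays — status part-time ✗ (requires full-time or seasonal) → not eligible.
Commuter Stipend — status part-time ✓; dept Design ✗ → not eligible.
Professional Development Fund — service 684 days ≥ 30 days ✓; age 62 ≥ 21 ✓; dept Design ✗ → not eligible.
Pension Scheme — status part-time ✓; service 684 days < 24 months (≈720 days) ✗ → not eligible.
Sabbatical Program — service 684 days ≥ 180 days ✓; rating 3 ≥ 3 ✓; site Albany ✗ (not Tampa or Porto) → not eligible.
RSU Program — service 684 days < 3 years (≈1095 days) ✗ → not eligible.
Life Insurance — service 684 days ≥ 60 days ✓; rating 3 ≥ 3 ✓; age 62 ≥ 21 ✓ → eligible.
Fitness Allowance — status part-time ✗ (requires full-time, seasonal, or temporary) → not eligible.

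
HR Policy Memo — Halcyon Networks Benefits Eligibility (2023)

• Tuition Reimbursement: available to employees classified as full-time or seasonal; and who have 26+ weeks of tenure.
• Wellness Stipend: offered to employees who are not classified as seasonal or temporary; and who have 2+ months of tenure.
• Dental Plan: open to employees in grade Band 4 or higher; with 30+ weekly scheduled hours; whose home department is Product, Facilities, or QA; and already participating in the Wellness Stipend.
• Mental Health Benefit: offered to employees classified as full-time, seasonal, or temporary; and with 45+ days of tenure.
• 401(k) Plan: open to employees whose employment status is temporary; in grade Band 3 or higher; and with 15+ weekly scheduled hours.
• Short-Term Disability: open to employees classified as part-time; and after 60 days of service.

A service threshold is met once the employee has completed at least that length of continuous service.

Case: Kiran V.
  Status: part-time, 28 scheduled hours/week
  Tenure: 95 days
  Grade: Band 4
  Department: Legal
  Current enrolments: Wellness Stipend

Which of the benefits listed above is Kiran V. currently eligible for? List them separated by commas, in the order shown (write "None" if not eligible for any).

Wellness Stipend, Short-Term Disability

Tuition Reimbursement — status part-time ✗ (requires full-time or seasonal) → not eligible.
Wellness Stipend — status part-time ✓ (not excluded); service 95 days ≥ 2 months (≈60 days) ✓ → eligible.
Dental Plan — grade Band 4 ≥ Band 4 ✓; 28 hrs/wk < 30 ✗ → not eligible.
Mental Health Benefit — status part-time ✗ (requires full-time, seasonal, or temporary) → not eligible.
401(k) Plan — status part-time ✗ (requires temporary) → not eligible.
Short-Term Disability — status part-time ✓; service 95 days ≥ 60 days ✓ → eligible.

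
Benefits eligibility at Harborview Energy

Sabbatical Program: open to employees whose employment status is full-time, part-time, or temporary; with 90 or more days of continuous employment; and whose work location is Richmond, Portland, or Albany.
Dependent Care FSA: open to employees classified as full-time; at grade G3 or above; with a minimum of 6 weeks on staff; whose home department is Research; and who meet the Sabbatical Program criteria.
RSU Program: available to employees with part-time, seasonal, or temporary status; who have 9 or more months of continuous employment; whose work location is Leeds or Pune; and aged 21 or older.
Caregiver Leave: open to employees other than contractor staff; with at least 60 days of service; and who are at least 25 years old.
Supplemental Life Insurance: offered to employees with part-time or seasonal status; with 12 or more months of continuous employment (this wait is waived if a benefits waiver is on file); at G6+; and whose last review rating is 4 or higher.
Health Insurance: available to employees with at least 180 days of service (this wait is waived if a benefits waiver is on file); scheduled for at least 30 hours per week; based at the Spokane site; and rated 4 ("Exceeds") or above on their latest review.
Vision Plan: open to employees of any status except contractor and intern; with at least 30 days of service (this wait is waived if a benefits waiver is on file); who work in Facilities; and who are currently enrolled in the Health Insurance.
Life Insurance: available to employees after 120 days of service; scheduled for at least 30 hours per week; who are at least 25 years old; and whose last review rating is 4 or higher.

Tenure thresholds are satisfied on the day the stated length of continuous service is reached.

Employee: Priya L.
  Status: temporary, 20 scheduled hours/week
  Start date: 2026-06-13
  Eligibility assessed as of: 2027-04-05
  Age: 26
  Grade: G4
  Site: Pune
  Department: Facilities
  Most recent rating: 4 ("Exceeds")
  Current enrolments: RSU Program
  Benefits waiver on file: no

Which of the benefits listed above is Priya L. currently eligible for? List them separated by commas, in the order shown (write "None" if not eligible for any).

Service from 2026-06-13 to 2027-04-05: 296 days.
Sabbatical Program — status temporary ✓; service 296 days ≥ 90 days ✓; site Pune ✗ (not Richmond, Portland, or Albany) → not eligible.
Dependent Care FSA — status temporary ✗ (requires full-time) → not eligible.
RSU Program — status temporary ✓; service 296 days ≥ 9 months (≈270 days) ✓; site Pune ✓; age 26 ≥ 21 ✓ → eligible.
Caregiver Leave — status temporary ✓ (not excluded); service 296 days ≥ 60 days ✓; age 26 ≥ 25 ✓ → eligible.
Supplemental Life Insurance — status temporary ✗ (requires part-time or seasonal) → not eligible.
Health Insurance — no waiver, service 296 days ≥ 180 days ✓; 20 hrs/wk < 30 ✗ → not eligible.
Vision Plan — status temporary ✓ (not excluded); no waiver, service 296 days ≥ 30 days ✓; dept Facilities ✓; not enrolled in Health Insurance ✗ → not eligible.
Life Insurance — service 296 days ≥ 120 days ✓; 20 hrs/wk < 30 ✗ → not eligible.

RSU Program, Caregiver Leave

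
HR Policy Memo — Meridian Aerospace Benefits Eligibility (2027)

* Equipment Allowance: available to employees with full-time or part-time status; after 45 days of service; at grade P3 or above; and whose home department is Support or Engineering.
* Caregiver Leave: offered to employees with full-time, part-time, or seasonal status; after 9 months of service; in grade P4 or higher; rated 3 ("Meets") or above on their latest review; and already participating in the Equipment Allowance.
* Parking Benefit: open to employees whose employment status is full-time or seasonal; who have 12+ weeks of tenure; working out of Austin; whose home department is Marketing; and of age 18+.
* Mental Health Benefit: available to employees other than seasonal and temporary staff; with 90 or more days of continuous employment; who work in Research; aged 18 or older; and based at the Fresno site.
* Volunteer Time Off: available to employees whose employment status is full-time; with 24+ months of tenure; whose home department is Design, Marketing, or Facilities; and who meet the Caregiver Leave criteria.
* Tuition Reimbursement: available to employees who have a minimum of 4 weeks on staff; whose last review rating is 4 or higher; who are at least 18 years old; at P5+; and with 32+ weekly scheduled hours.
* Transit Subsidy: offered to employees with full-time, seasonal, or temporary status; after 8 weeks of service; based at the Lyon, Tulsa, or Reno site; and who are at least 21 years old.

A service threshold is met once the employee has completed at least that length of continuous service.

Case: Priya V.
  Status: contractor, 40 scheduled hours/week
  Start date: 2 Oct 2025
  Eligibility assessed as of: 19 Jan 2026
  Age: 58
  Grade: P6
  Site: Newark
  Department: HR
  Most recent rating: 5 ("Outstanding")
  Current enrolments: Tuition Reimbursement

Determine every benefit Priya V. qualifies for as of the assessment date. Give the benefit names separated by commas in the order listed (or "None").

Tuition Reimbursement

Service from 2 Oct 2025 to 19 Jan 2026: 109 days.
Equipment Allowance — status contractor ✗ (requires full-time or part-time) → not eligible.
Caregiver Leave — status contractor ✗ (requires full-time, part-time, or seasonal) → not eligible.
Parking Benefit — status contractor ✗ (requires full-time or seasonal) → not eligible.
Mental Health Benefit — status contractor ✓ (not excluded); service 109 days ≥ 90 days ✓; dept HR ✗ → not eligible.
Volunteer Time Off — status contractor ✗ (requires full-time) → not eligible.
Tuition Reimbursement — service 109 days ≥ 4 weeks (≈28 days) ✓; rating 5 ≥ 4 ✓; age 58 ≥ 18 ✓; grade P6 ≥ P5 ✓; 40 hrs/wk ≥ 32 ✓ → eligible.
Transit Subsidy — status contractor ✗ (requires full-time, seasonal, or temporary) → not eligible.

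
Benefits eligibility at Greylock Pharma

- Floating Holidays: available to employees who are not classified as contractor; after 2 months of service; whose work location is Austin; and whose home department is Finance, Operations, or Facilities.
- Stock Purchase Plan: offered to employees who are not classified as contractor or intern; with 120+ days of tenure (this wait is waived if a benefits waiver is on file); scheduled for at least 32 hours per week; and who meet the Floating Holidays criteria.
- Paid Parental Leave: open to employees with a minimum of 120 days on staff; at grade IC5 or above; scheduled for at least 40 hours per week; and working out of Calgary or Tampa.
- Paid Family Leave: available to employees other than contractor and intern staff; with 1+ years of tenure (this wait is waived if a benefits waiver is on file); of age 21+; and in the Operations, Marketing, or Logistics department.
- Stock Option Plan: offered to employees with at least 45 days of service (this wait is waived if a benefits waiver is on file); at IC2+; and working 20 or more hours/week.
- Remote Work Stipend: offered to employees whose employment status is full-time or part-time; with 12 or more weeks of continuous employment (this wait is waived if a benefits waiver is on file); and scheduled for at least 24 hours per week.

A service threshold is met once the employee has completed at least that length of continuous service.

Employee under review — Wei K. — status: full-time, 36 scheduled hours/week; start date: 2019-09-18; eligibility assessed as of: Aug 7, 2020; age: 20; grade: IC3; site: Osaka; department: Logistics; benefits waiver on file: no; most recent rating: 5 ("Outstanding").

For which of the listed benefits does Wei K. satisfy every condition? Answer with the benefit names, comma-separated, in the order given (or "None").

Service from 2019-09-18 to Aug 7, 2020: 324 days.
Floating Holidays — status full-time ✓ (not excluded); service 324 days ≥ 2 months (≈60 days) ✓; site Osaka ✗ (not Austin) → not eligible.
Stock Purchase Plan — status full-time ✓ (not excluded); no waiver, service 324 days ≥ 120 days ✓; 36 hrs/wk ≥ 32 ✓; not eligible for Floating Holidays ✗ → not eligible.
Paid Parental Leave — service 324 days ≥ 120 days ✓; grade IC3 < IC5 ✗ → not eligible.
Paid Family Leave — status full-time ✓ (not excluded); no waiver, service 324 days < 1 year (≈365 days) ✗ → not eligible.
Stock Option Plan — no waiver, service 324 days ≥ 45 days ✓; grade IC3 ≥ IC2 ✓; 36 hrs/wk ≥ 20 ✓ → eligible.
Remote Work Stipend — status full-time ✓; no waiver, service 324 days ≥ 12 weeks (≈84 days) ✓; 36 hrs/wk ≥ 24 ✓ → eligible.

Stock Option Plan, Remote Work Stipend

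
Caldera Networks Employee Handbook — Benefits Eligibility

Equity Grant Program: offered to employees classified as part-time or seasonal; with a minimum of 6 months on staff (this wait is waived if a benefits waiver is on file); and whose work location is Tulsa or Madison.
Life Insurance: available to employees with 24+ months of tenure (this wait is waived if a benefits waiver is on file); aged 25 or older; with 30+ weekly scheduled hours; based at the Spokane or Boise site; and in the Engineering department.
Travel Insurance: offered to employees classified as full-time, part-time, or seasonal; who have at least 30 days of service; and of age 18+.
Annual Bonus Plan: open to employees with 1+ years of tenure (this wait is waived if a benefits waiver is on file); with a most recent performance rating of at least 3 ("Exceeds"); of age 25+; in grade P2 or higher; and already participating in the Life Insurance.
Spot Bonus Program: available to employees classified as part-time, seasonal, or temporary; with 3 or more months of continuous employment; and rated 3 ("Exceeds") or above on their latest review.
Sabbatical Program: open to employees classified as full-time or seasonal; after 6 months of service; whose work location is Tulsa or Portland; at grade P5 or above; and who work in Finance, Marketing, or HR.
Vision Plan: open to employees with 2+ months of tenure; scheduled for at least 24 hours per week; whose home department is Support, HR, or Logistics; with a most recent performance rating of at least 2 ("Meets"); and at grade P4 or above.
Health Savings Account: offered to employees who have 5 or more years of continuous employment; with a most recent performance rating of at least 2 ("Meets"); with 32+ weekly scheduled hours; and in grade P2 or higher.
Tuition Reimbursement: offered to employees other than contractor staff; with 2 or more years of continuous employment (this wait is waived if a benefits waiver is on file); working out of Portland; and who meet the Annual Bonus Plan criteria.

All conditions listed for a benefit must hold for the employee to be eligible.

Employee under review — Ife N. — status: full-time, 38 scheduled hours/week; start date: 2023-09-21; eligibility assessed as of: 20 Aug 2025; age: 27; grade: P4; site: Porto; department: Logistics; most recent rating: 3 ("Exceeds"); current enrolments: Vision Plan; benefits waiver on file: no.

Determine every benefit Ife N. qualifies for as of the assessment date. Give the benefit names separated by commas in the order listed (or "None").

Service from 2023-09-21 to 20 Aug 2025: 699 days.
Equity Grant Program — status full-time ✗ (requires part-time or seasonal) → not eligible.
Life Insurance — no waiver, service 699 days < 24 months (≈720 days) ✗ → not eligible.
Travel Insurance — status full-time ✓; service 699 days ≥ 30 days ✓; age 27 ≥ 18 ✓ → eligible.
Annual Bonus Plan — no waiver, service 699 days ≥ 1 year (≈365 days) ✓; rating 3 ≥ 3 ✓; age 27 ≥ 25 ✓; grade P4 ≥ P2 ✓; not enrolled in Life Insurance ✗ → not eligible.
Spot Bonus Program — status full-time ✗ (requires part-time, seasonal, or temporary) → not eligible.
Sabbatical Program — status full-time ✓; service 699 days ≥ 6 months (≈180 days) ✓; site Porto ✗ (not Tulsa or Portland) → not eligible.
Vision Plan — service 699 days ≥ 2 months (≈60 days) ✓; 38 hrs/wk ≥ 24 ✓; dept Logistics ✓; rating 3 ≥ 2 ✓; grade P4 ≥ P4 ✓ → eligible.
Health Savings Account — service 699 days < 5 years (≈1825 days) ✗ → not eligible.
Tuition Reimbursement — status full-time ✓ (not excluded); no waiver, service 699 days < 2 years (≈730 days) ✗ → not eligible.

Travel Insurance, Vision Plan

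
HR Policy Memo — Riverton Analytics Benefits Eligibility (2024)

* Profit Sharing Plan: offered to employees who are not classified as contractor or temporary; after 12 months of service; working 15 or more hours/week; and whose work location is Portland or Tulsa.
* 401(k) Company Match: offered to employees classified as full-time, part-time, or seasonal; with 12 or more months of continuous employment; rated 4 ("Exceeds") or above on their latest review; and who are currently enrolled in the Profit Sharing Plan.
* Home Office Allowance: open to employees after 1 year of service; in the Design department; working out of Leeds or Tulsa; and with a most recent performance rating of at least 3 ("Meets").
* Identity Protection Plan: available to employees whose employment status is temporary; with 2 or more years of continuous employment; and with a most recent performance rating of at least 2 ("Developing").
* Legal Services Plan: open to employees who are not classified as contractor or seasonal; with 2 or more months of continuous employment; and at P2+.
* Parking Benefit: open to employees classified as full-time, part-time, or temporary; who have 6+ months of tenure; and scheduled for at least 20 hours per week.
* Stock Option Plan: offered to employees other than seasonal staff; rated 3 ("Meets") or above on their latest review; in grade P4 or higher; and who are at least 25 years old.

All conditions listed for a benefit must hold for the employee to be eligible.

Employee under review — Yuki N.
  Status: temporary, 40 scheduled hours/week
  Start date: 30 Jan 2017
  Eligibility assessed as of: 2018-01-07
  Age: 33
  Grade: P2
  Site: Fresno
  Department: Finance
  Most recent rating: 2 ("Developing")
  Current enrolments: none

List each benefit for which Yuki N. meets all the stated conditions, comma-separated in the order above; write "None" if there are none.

Legal Services Plan, Parking Benefit

Service from 30 Jan 2017 to 2018-01-07: 342 days.
Profit Sharing Plan — status temporary ✗ (excluded) → not eligible.
401(k) Company Match — status temporary ✗ (requires full-time, part-time, or seasonal) → not eligible.
Home Office Allowance — service 342 days < 1 year (≈365 days) ✗ → not eligible.
Identity Protection Plan — status temporary ✓; service 342 days < 2 years (≈730 days) ✗ → not eligible.
Legal Services Plan — status temporary ✓ (not excluded); service 342 days ≥ 2 months (≈60 days) ✓; grade P2 ≥ P2 ✓ → eligible.
Parking Benefit — status temporary ✓; service 342 days ≥ 6 months (≈180 days) ✓; 40 hrs/wk ≥ 20 ✓ → eligible.
Stock Option Plan — status temporary ✓ (not excluded); rating 2 < 3 ✗ → not eligible.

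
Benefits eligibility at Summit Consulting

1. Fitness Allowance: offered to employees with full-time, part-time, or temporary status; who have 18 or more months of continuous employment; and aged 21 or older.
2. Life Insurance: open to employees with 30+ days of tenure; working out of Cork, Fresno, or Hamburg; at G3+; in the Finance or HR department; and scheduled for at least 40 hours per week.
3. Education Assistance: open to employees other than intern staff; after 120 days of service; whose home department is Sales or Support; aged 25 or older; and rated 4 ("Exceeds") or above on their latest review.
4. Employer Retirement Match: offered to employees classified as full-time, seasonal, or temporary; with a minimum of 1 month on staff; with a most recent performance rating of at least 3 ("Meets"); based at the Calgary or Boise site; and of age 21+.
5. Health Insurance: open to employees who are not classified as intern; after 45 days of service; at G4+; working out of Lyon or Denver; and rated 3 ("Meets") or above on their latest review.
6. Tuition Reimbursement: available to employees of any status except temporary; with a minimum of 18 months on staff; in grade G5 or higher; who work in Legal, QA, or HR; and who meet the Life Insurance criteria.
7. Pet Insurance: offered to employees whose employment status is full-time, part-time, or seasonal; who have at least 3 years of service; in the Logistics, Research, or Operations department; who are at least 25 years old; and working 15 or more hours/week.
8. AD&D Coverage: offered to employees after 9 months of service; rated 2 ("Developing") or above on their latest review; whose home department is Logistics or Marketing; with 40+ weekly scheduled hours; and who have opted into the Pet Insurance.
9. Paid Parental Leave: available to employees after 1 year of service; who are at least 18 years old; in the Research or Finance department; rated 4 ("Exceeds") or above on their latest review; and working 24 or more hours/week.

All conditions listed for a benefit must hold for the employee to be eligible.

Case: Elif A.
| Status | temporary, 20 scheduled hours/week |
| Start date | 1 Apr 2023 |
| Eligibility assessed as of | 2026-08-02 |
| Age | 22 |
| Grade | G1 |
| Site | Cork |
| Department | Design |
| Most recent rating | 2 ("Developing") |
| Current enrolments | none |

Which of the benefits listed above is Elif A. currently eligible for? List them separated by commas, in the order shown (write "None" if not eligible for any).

Service from 1 Apr 2023 to 2026-08-02: 1219 days.
Fitness Allowance — status temporary ✓; service 1219 days ≥ 18 months (≈540 days) ✓; age 22 ≥ 21 ✓ → eligible.
Life Insurance — service 1219 days ≥ 30 days ✓; site Cork ✓; grade G1 < G3 ✗ → not eligible.
Education Assistance — status temporary ✓ (not excluded); service 1219 days ≥ 120 days ✓; dept Design ✗ → not eligible.
Employer Retirement Match — status temporary ✓; service 1219 days ≥ 1 month (≈30 days) ✓; rating 2 < 3 ✗ → not eligible.
Health Insurance — status temporary ✓ (not excluded); service 1219 days ≥ 45 days ✓; grade G1 < G4 ✗ → not eligible.
Tuition Reimbursement — status temporary ✗ (excluded) → not eligible.
Pet Insurance — status temporary ✗ (requires full-time, part-time, or seasonal) → not eligible.
AD&D Coverage — service 1219 days ≥ 9 months (≈270 days) ✓; rating 2 ≥ 2 ✓; dept Design ✗ → not eligible.
Paid Parental Leave — service 1219 days ≥ 1 year (≈365 days) ✓; age 22 ≥ 18 ✓; dept Design ✗ → not eligible.

Fitness Allowance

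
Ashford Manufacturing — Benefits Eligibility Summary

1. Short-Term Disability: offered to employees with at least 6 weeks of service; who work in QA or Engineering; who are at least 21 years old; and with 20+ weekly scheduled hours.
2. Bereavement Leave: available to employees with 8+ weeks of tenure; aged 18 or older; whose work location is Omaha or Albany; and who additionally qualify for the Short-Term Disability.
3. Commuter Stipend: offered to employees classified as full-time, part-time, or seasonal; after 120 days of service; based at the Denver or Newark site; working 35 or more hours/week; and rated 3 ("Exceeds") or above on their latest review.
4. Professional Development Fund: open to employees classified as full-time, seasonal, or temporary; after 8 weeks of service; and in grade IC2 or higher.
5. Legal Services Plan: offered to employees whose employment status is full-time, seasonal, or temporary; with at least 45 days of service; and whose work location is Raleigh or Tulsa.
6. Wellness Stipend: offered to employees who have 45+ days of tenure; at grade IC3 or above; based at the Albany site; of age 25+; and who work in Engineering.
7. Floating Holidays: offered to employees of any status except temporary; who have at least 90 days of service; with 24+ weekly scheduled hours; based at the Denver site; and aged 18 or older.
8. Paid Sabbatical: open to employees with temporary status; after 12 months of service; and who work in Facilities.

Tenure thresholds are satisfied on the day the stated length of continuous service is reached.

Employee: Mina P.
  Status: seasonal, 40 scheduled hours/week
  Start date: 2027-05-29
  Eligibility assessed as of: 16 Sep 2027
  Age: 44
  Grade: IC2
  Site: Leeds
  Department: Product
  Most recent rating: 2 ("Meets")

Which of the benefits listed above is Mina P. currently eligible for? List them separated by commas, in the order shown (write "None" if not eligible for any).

Service from 2027-05-29 to 16 Sep 2027: 110 days.
Short-Term Disability — service 110 days ≥ 6 weeks (≈42 days) ✓; dept Product ✗ → not eligible.
Bereavement Leave — service 110 days ≥ 8 weeks (≈56 days) ✓; age 44 ≥ 18 ✓; site Leeds ✗ (not Omaha or Albany) → not eligible.
Commuter Stipend — status seasonal ✓; service 110 days < 120 days ✗ → not eligible.
Professional Development Fund — status seasonal ✓; service 110 days ≥ 8 weeks (≈56 days) ✓; grade IC2 ≥ IC2 ✓ → eligible.
Legal Services Plan — status seasonal ✓; service 110 days ≥ 45 days ✓; site Leeds ✗ (not Raleigh or Tulsa) → not eligible.
Wellness Stipend — service 110 days ≥ 45 days ✓; grade IC2 < IC3 ✗ → not eligible.
Floating Holidays — status seasonal ✓ (not excluded); service 110 days ≥ 90 days ✓; 40 hrs/wk ≥ 24 ✓; site Leeds ✗ (not Denver) → not eligible.
Paid Sabbatical — status seasonal ✗ (requires temporary) → not eligible.

Professional Development Fund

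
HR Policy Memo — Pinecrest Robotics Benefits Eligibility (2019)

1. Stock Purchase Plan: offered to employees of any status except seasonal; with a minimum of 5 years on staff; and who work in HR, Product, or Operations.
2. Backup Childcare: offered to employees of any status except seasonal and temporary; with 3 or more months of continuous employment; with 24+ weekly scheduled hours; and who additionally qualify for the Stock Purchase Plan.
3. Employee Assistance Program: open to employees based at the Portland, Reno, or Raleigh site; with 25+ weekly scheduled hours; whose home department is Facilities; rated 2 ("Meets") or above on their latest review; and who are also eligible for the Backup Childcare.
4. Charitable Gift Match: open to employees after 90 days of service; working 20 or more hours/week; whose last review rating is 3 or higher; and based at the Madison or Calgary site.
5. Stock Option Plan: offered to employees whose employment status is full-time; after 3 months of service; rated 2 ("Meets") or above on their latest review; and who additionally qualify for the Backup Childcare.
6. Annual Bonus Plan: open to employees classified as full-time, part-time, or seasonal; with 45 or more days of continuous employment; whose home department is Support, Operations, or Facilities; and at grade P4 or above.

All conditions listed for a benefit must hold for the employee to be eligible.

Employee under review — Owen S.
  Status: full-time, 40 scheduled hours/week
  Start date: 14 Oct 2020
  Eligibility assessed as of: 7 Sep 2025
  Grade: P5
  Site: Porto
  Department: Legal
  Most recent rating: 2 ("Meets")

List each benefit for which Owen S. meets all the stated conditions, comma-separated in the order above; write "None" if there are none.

None

Service from 14 Oct 2020 to 7 Sep 2025: 1789 days.
Stock Purchase Plan — status full-time ✓ (not excluded); service 1789 days < 5 years (≈1825 days) ✗ → not eligible.
Backup Childcare — status full-time ✓ (not excluded); service 1789 days ≥ 3 months (≈90 days) ✓; 40 hrs/wk ≥ 24 ✓; not eligible for Stock Purchase Plan ✗ → not eligible.
Employee Assistance Program — site Porto ✗ (not Portland, Reno, or Raleigh) → not eligible.
Charitable Gift Match — service 1789 days ≥ 90 days ✓; 40 hrs/wk ≥ 20 ✓; rating 2 < 3 ✗ → not eligible.
Stock Option Plan — status full-time ✓; service 1789 days ≥ 3 months (≈90 days) ✓; rating 2 ≥ 2 ✓; not eligible for Backup Childcare ✗ → not eligible.
Annual Bonus Plan — status full-time ✓; service 1789 days ≥ 45 days ✓; dept Legal ✗ → not eligible.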